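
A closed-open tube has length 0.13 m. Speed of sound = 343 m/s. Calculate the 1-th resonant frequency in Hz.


Given values:
  Tube type: closed-open, L = 0.13 m, c = 343 m/s, n = 1
Formula: f_n = (2n - 1) * c / (4 * L)
Compute 2n - 1 = 2*1 - 1 = 1
Compute 4 * L = 4 * 0.13 = 0.52
f = 1 * 343 / 0.52
f = 659.62

659.62 Hz


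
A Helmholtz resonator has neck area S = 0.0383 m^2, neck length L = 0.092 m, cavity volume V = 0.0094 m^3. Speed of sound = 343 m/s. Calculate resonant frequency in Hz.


Given values:
  S = 0.0383 m^2, L = 0.092 m, V = 0.0094 m^3, c = 343 m/s
Formula: f = (c / (2*pi)) * sqrt(S / (V * L))
Compute V * L = 0.0094 * 0.092 = 0.0008648
Compute S / (V * L) = 0.0383 / 0.0008648 = 44.2877
Compute sqrt(44.2877) = 6.6549
Compute c / (2*pi) = 343 / 6.283185 = 54.590148
f = 54.590148 * 6.6549 = 363.29

363.29 Hz


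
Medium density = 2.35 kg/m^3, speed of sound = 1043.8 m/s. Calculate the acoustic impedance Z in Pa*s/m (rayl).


Given values:
  rho = 2.35 kg/m^3
  c = 1043.8 m/s
Formula: Z = rho * c
Z = 2.35 * 1043.8
Z = 2452.93

2452.93 rayl


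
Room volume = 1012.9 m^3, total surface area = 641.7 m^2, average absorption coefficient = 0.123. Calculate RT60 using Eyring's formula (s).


Given values:
  V = 1012.9 m^3, S = 641.7 m^2, alpha = 0.123
Formula: RT60 = 0.161 * V / (-S * ln(1 - alpha))
Compute ln(1 - 0.123) = ln(0.877) = -0.131248
Denominator: -641.7 * -0.131248 = 84.2218
Numerator: 0.161 * 1012.9 = 163.0769
RT60 = 163.0769 / 84.2218 = 1.936

1.936 s


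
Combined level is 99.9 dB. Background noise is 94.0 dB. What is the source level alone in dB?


Given values:
  L_total = 99.9 dB, L_bg = 94.0 dB
Formula: L_source = 10 * log10(10^(L_total/10) - 10^(L_bg/10))
Convert to linear:
  10^(99.9/10) = 9772372209.5581
  10^(94.0/10) = 2511886431.5096
Difference: 9772372209.5581 - 2511886431.5096 = 7260485778.0485
L_source = 10 * log10(7260485778.0485) = 98.61

98.61 dB


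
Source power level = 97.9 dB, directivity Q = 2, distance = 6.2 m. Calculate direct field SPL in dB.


Given values:
  Lw = 97.9 dB, Q = 2, r = 6.2 m
Formula: SPL = Lw + 10 * log10(Q / (4 * pi * r^2))
Compute 4 * pi * r^2 = 4 * pi * 6.2^2 = 483.0513
Compute Q / denom = 2 / 483.0513 = 0.00414035
Compute 10 * log10(0.00414035) = -23.8296
SPL = 97.9 + (-23.8296) = 74.07

74.07 dB


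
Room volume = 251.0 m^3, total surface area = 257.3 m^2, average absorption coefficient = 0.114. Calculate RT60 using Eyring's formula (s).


Given values:
  V = 251.0 m^3, S = 257.3 m^2, alpha = 0.114
Formula: RT60 = 0.161 * V / (-S * ln(1 - alpha))
Compute ln(1 - 0.114) = ln(0.886) = -0.121038
Denominator: -257.3 * -0.121038 = 31.1431
Numerator: 0.161 * 251.0 = 40.411
RT60 = 40.411 / 31.1431 = 1.298

1.298 s


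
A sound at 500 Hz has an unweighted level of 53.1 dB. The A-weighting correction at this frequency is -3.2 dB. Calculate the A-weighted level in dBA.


Given values:
  SPL = 53.1 dB
  A-weighting at 500 Hz = -3.2 dB
Formula: L_A = SPL + A_weight
L_A = 53.1 + (-3.2)
L_A = 49.9

49.9 dBA


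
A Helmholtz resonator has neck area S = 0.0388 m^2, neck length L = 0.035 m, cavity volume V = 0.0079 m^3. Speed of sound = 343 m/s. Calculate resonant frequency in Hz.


Given values:
  S = 0.0388 m^2, L = 0.035 m, V = 0.0079 m^3, c = 343 m/s
Formula: f = (c / (2*pi)) * sqrt(S / (V * L))
Compute V * L = 0.0079 * 0.035 = 0.0002765
Compute S / (V * L) = 0.0388 / 0.0002765 = 140.3255
Compute sqrt(140.3255) = 11.845906
Compute c / (2*pi) = 343 / 6.283185 = 54.590148
f = 54.590148 * 11.845906 = 646.67

646.67 Hz


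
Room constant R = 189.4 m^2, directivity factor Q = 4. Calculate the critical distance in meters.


Given values:
  R = 189.4 m^2, Q = 4
Formula: d_c = 0.141 * sqrt(Q * R)
Compute Q * R = 4 * 189.4 = 757.6
Compute sqrt(757.6) = 27.5245
d_c = 0.141 * 27.5245 = 3.881

3.881 m


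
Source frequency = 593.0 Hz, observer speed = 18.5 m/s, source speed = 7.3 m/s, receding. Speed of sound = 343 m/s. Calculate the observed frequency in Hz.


Given values:
  f_s = 593.0 Hz, v_o = 18.5 m/s, v_s = 7.3 m/s
  Direction: receding
Formula: f_o = f_s * (c - v_o) / (c + v_s)
Numerator: c - v_o = 343 - 18.5 = 324.5
Denominator: c + v_s = 343 + 7.3 = 350.3
f_o = 593.0 * 324.5 / 350.3 = 549.32

549.32 Hz


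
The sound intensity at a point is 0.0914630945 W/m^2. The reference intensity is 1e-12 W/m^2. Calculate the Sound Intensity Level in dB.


Given values:
  I = 0.0914630945 W/m^2
  I_ref = 1e-12 W/m^2
Formula: SIL = 10 * log10(I / I_ref)
Compute ratio: I / I_ref = 91463094500
Compute log10: log10(91463094500) = 10.961246
Multiply: SIL = 10 * 10.961246 = 109.61

109.61 dB


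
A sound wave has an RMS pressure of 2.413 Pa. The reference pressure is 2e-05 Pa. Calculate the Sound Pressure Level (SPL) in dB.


Given values:
  p = 2.413 Pa
  p_ref = 2e-05 Pa
Formula: SPL = 20 * log10(p / p_ref)
Compute ratio: p / p_ref = 2.413 / 2e-05 = 120650
Compute log10: log10(120650) = 5.081527
Multiply: SPL = 20 * 5.081527 = 101.63

101.63 dB


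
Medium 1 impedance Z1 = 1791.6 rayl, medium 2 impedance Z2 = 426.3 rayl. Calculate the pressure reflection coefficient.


Given values:
  Z1 = 1791.6 rayl, Z2 = 426.3 rayl
Formula: R = (Z2 - Z1) / (Z2 + Z1)
Numerator: Z2 - Z1 = 426.3 - 1791.6 = -1365.3
Denominator: Z2 + Z1 = 426.3 + 1791.6 = 2217.9
R = -1365.3 / 2217.9 = -0.6156

-0.6156


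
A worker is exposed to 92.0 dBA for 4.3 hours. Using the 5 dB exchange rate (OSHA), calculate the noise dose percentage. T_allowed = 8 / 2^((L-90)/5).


Given values:
  L = 92.0 dBA, T = 4.3 hours
Formula: T_allowed = 8 / 2^((L - 90) / 5)
Compute exponent: (92.0 - 90) / 5 = 0.4
Compute 2^(0.4) = 1.319508
T_allowed = 8 / 1.319508 = 6.062866 hours
Dose = (T / T_allowed) * 100
Dose = (4.3 / 6.062866) * 100 = 70.92

70.92 %


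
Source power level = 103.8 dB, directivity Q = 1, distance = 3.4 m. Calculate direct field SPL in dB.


Given values:
  Lw = 103.8 dB, Q = 1, r = 3.4 m
Formula: SPL = Lw + 10 * log10(Q / (4 * pi * r^2))
Compute 4 * pi * r^2 = 4 * pi * 3.4^2 = 145.2672
Compute Q / denom = 1 / 145.2672 = 0.00688387
Compute 10 * log10(0.00688387) = -21.6217
SPL = 103.8 + (-21.6217) = 82.18

82.18 dB


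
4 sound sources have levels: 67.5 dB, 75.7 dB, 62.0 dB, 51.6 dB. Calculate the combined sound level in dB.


Formula: L_total = 10 * log10( sum(10^(Li/10)) )
  Source 1: 10^(67.5/10) = 5623413.2519
  Source 2: 10^(75.7/10) = 37153522.9097
  Source 3: 10^(62.0/10) = 1584893.1925
  Source 4: 10^(51.6/10) = 144543.9771
Sum of linear values = 44506373.3312
L_total = 10 * log10(44506373.3312) = 76.48

76.48 dB


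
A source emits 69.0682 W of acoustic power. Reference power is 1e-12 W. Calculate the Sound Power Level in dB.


Given values:
  W = 69.0682 W
  W_ref = 1e-12 W
Formula: SWL = 10 * log10(W / W_ref)
Compute ratio: W / W_ref = 69068200000000
Compute log10: log10(69068200000000) = 13.839278
Multiply: SWL = 10 * 13.839278 = 138.39

138.39 dB


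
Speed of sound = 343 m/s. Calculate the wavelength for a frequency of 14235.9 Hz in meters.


Given values:
  c = 343 m/s, f = 14235.9 Hz
Formula: lambda = c / f
lambda = 343 / 14235.9
lambda = 0.0241

0.0241 m


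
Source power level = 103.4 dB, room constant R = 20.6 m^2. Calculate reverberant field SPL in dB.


Given values:
  Lw = 103.4 dB, R = 20.6 m^2
Formula: SPL = Lw + 10 * log10(4 / R)
Compute 4 / R = 4 / 20.6 = 0.194175
Compute 10 * log10(0.194175) = -7.1181
SPL = 103.4 + (-7.1181) = 96.28

96.28 dB


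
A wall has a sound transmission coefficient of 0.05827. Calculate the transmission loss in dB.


Given values:
  tau = 0.05827
Formula: TL = 10 * log10(1 / tau)
Compute 1 / tau = 1 / 0.05827 = 17.1615
Compute log10(17.1615) = 1.234555
TL = 10 * 1.234555 = 12.35

12.35 dB


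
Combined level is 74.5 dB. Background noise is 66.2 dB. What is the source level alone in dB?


Given values:
  L_total = 74.5 dB, L_bg = 66.2 dB
Formula: L_source = 10 * log10(10^(L_total/10) - 10^(L_bg/10))
Convert to linear:
  10^(74.5/10) = 28183829.3126
  10^(66.2/10) = 4168693.8347
Difference: 28183829.3126 - 4168693.8347 = 24015135.4779
L_source = 10 * log10(24015135.4779) = 73.8

73.8 dB


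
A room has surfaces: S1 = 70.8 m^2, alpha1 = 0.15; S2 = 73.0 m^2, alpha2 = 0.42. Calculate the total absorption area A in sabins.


Given surfaces:
  Surface 1: 70.8 * 0.15 = 10.62
  Surface 2: 73.0 * 0.42 = 30.66
Formula: A = sum(Si * alpha_i)
A = 10.62 + 30.66
A = 41.28

41.28 sabins


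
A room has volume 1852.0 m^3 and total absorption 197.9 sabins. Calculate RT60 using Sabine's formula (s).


Given values:
  V = 1852.0 m^3
  A = 197.9 sabins
Formula: RT60 = 0.161 * V / A
Numerator: 0.161 * 1852.0 = 298.172
RT60 = 298.172 / 197.9 = 1.507

1.507 s


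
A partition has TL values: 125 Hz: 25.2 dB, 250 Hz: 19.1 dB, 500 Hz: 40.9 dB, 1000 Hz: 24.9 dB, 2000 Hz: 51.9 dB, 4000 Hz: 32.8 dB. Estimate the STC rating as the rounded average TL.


Given TL values at each frequency:
  125 Hz: 25.2 dB
  250 Hz: 19.1 dB
  500 Hz: 40.9 dB
  1000 Hz: 24.9 dB
  2000 Hz: 51.9 dB
  4000 Hz: 32.8 dB
Formula: STC ~ round(average of TL values)
Sum = 25.2 + 19.1 + 40.9 + 24.9 + 51.9 + 32.8 = 194.8
Average = 194.8 / 6 = 32.47
Rounded: 32

32


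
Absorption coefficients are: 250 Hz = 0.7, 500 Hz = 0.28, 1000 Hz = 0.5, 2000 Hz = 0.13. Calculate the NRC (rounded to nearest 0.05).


Given values:
  a_250 = 0.7, a_500 = 0.28
  a_1000 = 0.5, a_2000 = 0.13
Formula: NRC = (a250 + a500 + a1000 + a2000) / 4
Sum = 0.7 + 0.28 + 0.5 + 0.13 = 1.61
NRC = 1.61 / 4 = 0.4025
Rounded to nearest 0.05: 0.4

0.4


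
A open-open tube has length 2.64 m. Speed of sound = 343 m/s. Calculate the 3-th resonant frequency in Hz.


Given values:
  Tube type: open-open, L = 2.64 m, c = 343 m/s, n = 3
Formula: f_n = n * c / (2 * L)
Compute 2 * L = 2 * 2.64 = 5.28
f = 3 * 343 / 5.28
f = 194.89

194.89 Hz


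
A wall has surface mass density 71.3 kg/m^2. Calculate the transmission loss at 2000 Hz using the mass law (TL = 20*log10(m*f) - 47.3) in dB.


Given values:
  m = 71.3 kg/m^2, f = 2000 Hz
Formula: TL = 20 * log10(m * f) - 47.3
Compute m * f = 71.3 * 2000 = 142600.0
Compute log10(142600.0) = 5.15412
Compute 20 * 5.15412 = 103.0824
TL = 103.0824 - 47.3 = 55.78

55.78 dB


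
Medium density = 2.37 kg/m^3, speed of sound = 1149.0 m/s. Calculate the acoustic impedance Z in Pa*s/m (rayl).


Given values:
  rho = 2.37 kg/m^3
  c = 1149.0 m/s
Formula: Z = rho * c
Z = 2.37 * 1149.0
Z = 2723.13

2723.13 rayl


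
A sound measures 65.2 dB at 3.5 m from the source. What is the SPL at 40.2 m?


Given values:
  SPL1 = 65.2 dB, r1 = 3.5 m, r2 = 40.2 m
Formula: SPL2 = SPL1 - 20 * log10(r2 / r1)
Compute ratio: r2 / r1 = 40.2 / 3.5 = 11.4857
Compute log10: log10(11.4857) = 1.060157
Compute drop: 20 * 1.060157 = 21.2031
SPL2 = 65.2 - 21.2031 = 44.0

44.0 dB


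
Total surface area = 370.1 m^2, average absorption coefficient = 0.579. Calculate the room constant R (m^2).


Given values:
  S = 370.1 m^2, alpha = 0.579
Formula: R = S * alpha / (1 - alpha)
Numerator: 370.1 * 0.579 = 214.2879
Denominator: 1 - 0.579 = 0.421
R = 214.2879 / 0.421 = 509.0

509.0 m^2


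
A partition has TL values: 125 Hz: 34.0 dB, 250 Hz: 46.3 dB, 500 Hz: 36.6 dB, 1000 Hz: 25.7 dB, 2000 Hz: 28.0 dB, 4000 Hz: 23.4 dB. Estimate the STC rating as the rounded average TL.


Given TL values at each frequency:
  125 Hz: 34.0 dB
  250 Hz: 46.3 dB
  500 Hz: 36.6 dB
  1000 Hz: 25.7 dB
  2000 Hz: 28.0 dB
  4000 Hz: 23.4 dB
Formula: STC ~ round(average of TL values)
Sum = 34.0 + 46.3 + 36.6 + 25.7 + 28.0 + 23.4 = 194.0
Average = 194.0 / 6 = 32.33
Rounded: 32

32


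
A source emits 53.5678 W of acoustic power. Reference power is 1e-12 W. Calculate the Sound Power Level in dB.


Given values:
  W = 53.5678 W
  W_ref = 1e-12 W
Formula: SWL = 10 * log10(W / W_ref)
Compute ratio: W / W_ref = 53567800000000
Compute log10: log10(53567800000000) = 13.728904
Multiply: SWL = 10 * 13.728904 = 137.29

137.29 dB


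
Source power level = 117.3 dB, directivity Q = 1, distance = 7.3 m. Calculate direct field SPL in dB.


Given values:
  Lw = 117.3 dB, Q = 1, r = 7.3 m
Formula: SPL = Lw + 10 * log10(Q / (4 * pi * r^2))
Compute 4 * pi * r^2 = 4 * pi * 7.3^2 = 669.6619
Compute Q / denom = 1 / 669.6619 = 0.00149329
Compute 10 * log10(0.00149329) = -28.2586
SPL = 117.3 + (-28.2586) = 89.04

89.04 dB


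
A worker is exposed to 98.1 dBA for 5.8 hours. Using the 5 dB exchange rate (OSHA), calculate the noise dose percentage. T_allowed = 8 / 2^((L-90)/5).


Given values:
  L = 98.1 dBA, T = 5.8 hours
Formula: T_allowed = 8 / 2^((L - 90) / 5)
Compute exponent: (98.1 - 90) / 5 = 1.62
Compute 2^(1.62) = 3.07375
T_allowed = 8 / 3.07375 = 2.602684 hours
Dose = (T / T_allowed) * 100
Dose = (5.8 / 2.602684) * 100 = 222.85

222.85 %


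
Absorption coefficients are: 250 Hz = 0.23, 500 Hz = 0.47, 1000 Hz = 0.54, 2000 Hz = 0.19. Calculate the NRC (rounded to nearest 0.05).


Given values:
  a_250 = 0.23, a_500 = 0.47
  a_1000 = 0.54, a_2000 = 0.19
Formula: NRC = (a250 + a500 + a1000 + a2000) / 4
Sum = 0.23 + 0.47 + 0.54 + 0.19 = 1.43
NRC = 1.43 / 4 = 0.3575
Rounded to nearest 0.05: 0.35

0.35


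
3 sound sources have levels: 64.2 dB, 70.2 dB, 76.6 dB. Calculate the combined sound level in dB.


Formula: L_total = 10 * log10( sum(10^(Li/10)) )
  Source 1: 10^(64.2/10) = 2630267.9919
  Source 2: 10^(70.2/10) = 10471285.4805
  Source 3: 10^(76.6/10) = 45708818.9615
Sum of linear values = 58810372.4339
L_total = 10 * log10(58810372.4339) = 77.69

77.69 dB


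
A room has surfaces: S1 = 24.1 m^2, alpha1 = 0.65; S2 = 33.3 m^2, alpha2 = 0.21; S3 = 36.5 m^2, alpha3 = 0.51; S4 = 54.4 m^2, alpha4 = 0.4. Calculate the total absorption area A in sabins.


Given surfaces:
  Surface 1: 24.1 * 0.65 = 15.665
  Surface 2: 33.3 * 0.21 = 6.993
  Surface 3: 36.5 * 0.51 = 18.615
  Surface 4: 54.4 * 0.4 = 21.76
Formula: A = sum(Si * alpha_i)
A = 15.665 + 6.993 + 18.615 + 21.76
A = 63.03

63.03 sabins


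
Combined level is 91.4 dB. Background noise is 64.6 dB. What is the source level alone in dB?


Given values:
  L_total = 91.4 dB, L_bg = 64.6 dB
Formula: L_source = 10 * log10(10^(L_total/10) - 10^(L_bg/10))
Convert to linear:
  10^(91.4/10) = 1380384264.6029
  10^(64.6/10) = 2884031.5031
Difference: 1380384264.6029 - 2884031.5031 = 1377500233.0998
L_source = 10 * log10(1377500233.0998) = 91.39

91.39 dB


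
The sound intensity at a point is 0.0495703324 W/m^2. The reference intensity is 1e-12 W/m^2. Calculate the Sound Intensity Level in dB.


Given values:
  I = 0.0495703324 W/m^2
  I_ref = 1e-12 W/m^2
Formula: SIL = 10 * log10(I / I_ref)
Compute ratio: I / I_ref = 49570332400
Compute log10: log10(49570332400) = 10.695222
Multiply: SIL = 10 * 10.695222 = 106.95

106.95 dB


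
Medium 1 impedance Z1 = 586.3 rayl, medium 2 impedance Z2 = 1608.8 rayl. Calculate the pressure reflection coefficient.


Given values:
  Z1 = 586.3 rayl, Z2 = 1608.8 rayl
Formula: R = (Z2 - Z1) / (Z2 + Z1)
Numerator: Z2 - Z1 = 1608.8 - 586.3 = 1022.5
Denominator: Z2 + Z1 = 1608.8 + 586.3 = 2195.1
R = 1022.5 / 2195.1 = 0.4658

0.4658


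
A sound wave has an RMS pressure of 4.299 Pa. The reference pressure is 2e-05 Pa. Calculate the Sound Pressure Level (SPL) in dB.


Given values:
  p = 4.299 Pa
  p_ref = 2e-05 Pa
Formula: SPL = 20 * log10(p / p_ref)
Compute ratio: p / p_ref = 4.299 / 2e-05 = 214950
Compute log10: log10(214950) = 5.332337
Multiply: SPL = 20 * 5.332337 = 106.65

106.65 dB


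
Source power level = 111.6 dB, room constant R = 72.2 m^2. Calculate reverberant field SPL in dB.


Given values:
  Lw = 111.6 dB, R = 72.2 m^2
Formula: SPL = Lw + 10 * log10(4 / R)
Compute 4 / R = 4 / 72.2 = 0.055402
Compute 10 * log10(0.055402) = -12.5647
SPL = 111.6 + (-12.5647) = 99.04

99.04 dB


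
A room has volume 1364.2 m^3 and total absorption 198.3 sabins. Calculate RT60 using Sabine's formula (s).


Given values:
  V = 1364.2 m^3
  A = 198.3 sabins
Formula: RT60 = 0.161 * V / A
Numerator: 0.161 * 1364.2 = 219.6362
RT60 = 219.6362 / 198.3 = 1.108

1.108 s


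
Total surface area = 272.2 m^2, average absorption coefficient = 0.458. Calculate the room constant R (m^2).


Given values:
  S = 272.2 m^2, alpha = 0.458
Formula: R = S * alpha / (1 - alpha)
Numerator: 272.2 * 0.458 = 124.6676
Denominator: 1 - 0.458 = 0.542
R = 124.6676 / 0.542 = 230.01

230.01 m^2


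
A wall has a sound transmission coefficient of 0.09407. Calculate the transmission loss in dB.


Given values:
  tau = 0.09407
Formula: TL = 10 * log10(1 / tau)
Compute 1 / tau = 1 / 0.09407 = 10.6304
Compute log10(10.6304) = 1.02655
TL = 10 * 1.02655 = 10.27

10.27 dB


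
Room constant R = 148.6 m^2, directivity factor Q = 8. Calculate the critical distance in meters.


Given values:
  R = 148.6 m^2, Q = 8
Formula: d_c = 0.141 * sqrt(Q * R)
Compute Q * R = 8 * 148.6 = 1188.8
Compute sqrt(1188.8) = 34.479
d_c = 0.141 * 34.479 = 4.862

4.862 m


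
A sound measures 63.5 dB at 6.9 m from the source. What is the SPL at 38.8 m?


Given values:
  SPL1 = 63.5 dB, r1 = 6.9 m, r2 = 38.8 m
Formula: SPL2 = SPL1 - 20 * log10(r2 / r1)
Compute ratio: r2 / r1 = 38.8 / 6.9 = 5.6232
Compute log10: log10(5.6232) = 0.749984
Compute drop: 20 * 0.749984 = 14.9997
SPL2 = 63.5 - 14.9997 = 48.5

48.5 dB


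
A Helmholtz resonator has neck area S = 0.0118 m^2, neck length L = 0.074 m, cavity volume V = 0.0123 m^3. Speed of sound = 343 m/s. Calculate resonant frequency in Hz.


Given values:
  S = 0.0118 m^2, L = 0.074 m, V = 0.0123 m^3, c = 343 m/s
Formula: f = (c / (2*pi)) * sqrt(S / (V * L))
Compute V * L = 0.0123 * 0.074 = 0.0009102
Compute S / (V * L) = 0.0118 / 0.0009102 = 12.9642
Compute sqrt(12.9642) = 3.600583
Compute c / (2*pi) = 343 / 6.283185 = 54.590148
f = 54.590148 * 3.600583 = 196.56

196.56 Hz


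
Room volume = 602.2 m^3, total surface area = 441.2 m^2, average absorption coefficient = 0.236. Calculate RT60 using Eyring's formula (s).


Given values:
  V = 602.2 m^3, S = 441.2 m^2, alpha = 0.236
Formula: RT60 = 0.161 * V / (-S * ln(1 - alpha))
Compute ln(1 - 0.236) = ln(0.764) = -0.269187
Denominator: -441.2 * -0.269187 = 118.7653
Numerator: 0.161 * 602.2 = 96.9542
RT60 = 96.9542 / 118.7653 = 0.816

0.816 s


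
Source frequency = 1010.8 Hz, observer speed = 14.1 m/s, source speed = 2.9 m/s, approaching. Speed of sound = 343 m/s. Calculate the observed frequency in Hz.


Given values:
  f_s = 1010.8 Hz, v_o = 14.1 m/s, v_s = 2.9 m/s
  Direction: approaching
Formula: f_o = f_s * (c + v_o) / (c - v_s)
Numerator: c + v_o = 343 + 14.1 = 357.1
Denominator: c - v_s = 343 - 2.9 = 340.1
f_o = 1010.8 * 357.1 / 340.1 = 1061.33

1061.33 Hz


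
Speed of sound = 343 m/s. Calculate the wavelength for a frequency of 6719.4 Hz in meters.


Given values:
  c = 343 m/s, f = 6719.4 Hz
Formula: lambda = c / f
lambda = 343 / 6719.4
lambda = 0.051

0.051 m


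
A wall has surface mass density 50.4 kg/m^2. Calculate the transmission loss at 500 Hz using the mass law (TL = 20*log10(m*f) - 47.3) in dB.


Given values:
  m = 50.4 kg/m^2, f = 500 Hz
Formula: TL = 20 * log10(m * f) - 47.3
Compute m * f = 50.4 * 500 = 25200.0
Compute log10(25200.0) = 4.401401
Compute 20 * 4.401401 = 88.028
TL = 88.028 - 47.3 = 40.73

40.73 dB


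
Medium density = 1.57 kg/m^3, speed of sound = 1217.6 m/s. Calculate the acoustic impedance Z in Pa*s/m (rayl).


Given values:
  rho = 1.57 kg/m^3
  c = 1217.6 m/s
Formula: Z = rho * c
Z = 1.57 * 1217.6
Z = 1911.63

1911.63 rayl


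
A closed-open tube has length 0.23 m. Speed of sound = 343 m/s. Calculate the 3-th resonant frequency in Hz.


Given values:
  Tube type: closed-open, L = 0.23 m, c = 343 m/s, n = 3
Formula: f_n = (2n - 1) * c / (4 * L)
Compute 2n - 1 = 2*3 - 1 = 5
Compute 4 * L = 4 * 0.23 = 0.92
f = 5 * 343 / 0.92
f = 1864.13

1864.13 Hz


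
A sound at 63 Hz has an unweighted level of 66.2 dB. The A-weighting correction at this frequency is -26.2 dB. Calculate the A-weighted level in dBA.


Given values:
  SPL = 66.2 dB
  A-weighting at 63 Hz = -26.2 dB
Formula: L_A = SPL + A_weight
L_A = 66.2 + (-26.2)
L_A = 40.0

40.0 dBA


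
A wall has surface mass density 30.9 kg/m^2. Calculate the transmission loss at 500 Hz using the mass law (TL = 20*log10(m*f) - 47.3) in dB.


Given values:
  m = 30.9 kg/m^2, f = 500 Hz
Formula: TL = 20 * log10(m * f) - 47.3
Compute m * f = 30.9 * 500 = 15450.0
Compute log10(15450.0) = 4.188928
Compute 20 * 4.188928 = 83.7786
TL = 83.7786 - 47.3 = 36.48

36.48 dB


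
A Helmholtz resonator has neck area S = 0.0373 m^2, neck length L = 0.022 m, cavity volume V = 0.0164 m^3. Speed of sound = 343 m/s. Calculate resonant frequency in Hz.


Given values:
  S = 0.0373 m^2, L = 0.022 m, V = 0.0164 m^3, c = 343 m/s
Formula: f = (c / (2*pi)) * sqrt(S / (V * L))
Compute V * L = 0.0164 * 0.022 = 0.0003608
Compute S / (V * L) = 0.0373 / 0.0003608 = 103.3814
Compute sqrt(103.3814) = 10.167664
Compute c / (2*pi) = 343 / 6.283185 = 54.590148
f = 54.590148 * 10.167664 = 555.05

555.05 Hz


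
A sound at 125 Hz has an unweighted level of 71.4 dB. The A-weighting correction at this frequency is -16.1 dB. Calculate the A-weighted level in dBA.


Given values:
  SPL = 71.4 dB
  A-weighting at 125 Hz = -16.1 dB
Formula: L_A = SPL + A_weight
L_A = 71.4 + (-16.1)
L_A = 55.3

55.3 dBA


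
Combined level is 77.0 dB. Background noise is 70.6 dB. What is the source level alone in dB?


Given values:
  L_total = 77.0 dB, L_bg = 70.6 dB
Formula: L_source = 10 * log10(10^(L_total/10) - 10^(L_bg/10))
Convert to linear:
  10^(77.0/10) = 50118723.3627
  10^(70.6/10) = 11481536.215
Difference: 50118723.3627 - 11481536.215 = 38637187.1477
L_source = 10 * log10(38637187.1477) = 75.87

75.87 dB


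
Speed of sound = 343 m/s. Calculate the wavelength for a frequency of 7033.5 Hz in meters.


Given values:
  c = 343 m/s, f = 7033.5 Hz
Formula: lambda = c / f
lambda = 343 / 7033.5
lambda = 0.0488

0.0488 m


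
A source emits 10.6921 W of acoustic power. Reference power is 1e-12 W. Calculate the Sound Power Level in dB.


Given values:
  W = 10.6921 W
  W_ref = 1e-12 W
Formula: SWL = 10 * log10(W / W_ref)
Compute ratio: W / W_ref = 10692100000000
Compute log10: log10(10692100000000) = 13.029063
Multiply: SWL = 10 * 13.029063 = 130.29

130.29 dB


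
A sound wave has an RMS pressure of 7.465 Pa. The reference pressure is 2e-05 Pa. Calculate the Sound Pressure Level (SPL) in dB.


Given values:
  p = 7.465 Pa
  p_ref = 2e-05 Pa
Formula: SPL = 20 * log10(p / p_ref)
Compute ratio: p / p_ref = 7.465 / 2e-05 = 373250
Compute log10: log10(373250) = 5.572
Multiply: SPL = 20 * 5.572 = 111.44

111.44 dB


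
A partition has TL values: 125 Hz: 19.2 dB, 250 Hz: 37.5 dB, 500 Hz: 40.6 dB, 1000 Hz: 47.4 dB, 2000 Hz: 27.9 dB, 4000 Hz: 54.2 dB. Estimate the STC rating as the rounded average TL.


Given TL values at each frequency:
  125 Hz: 19.2 dB
  250 Hz: 37.5 dB
  500 Hz: 40.6 dB
  1000 Hz: 47.4 dB
  2000 Hz: 27.9 dB
  4000 Hz: 54.2 dB
Formula: STC ~ round(average of TL values)
Sum = 19.2 + 37.5 + 40.6 + 47.4 + 27.9 + 54.2 = 226.8
Average = 226.8 / 6 = 37.8
Rounded: 38

38


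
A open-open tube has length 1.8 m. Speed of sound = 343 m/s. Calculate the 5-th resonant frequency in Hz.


Given values:
  Tube type: open-open, L = 1.8 m, c = 343 m/s, n = 5
Formula: f_n = n * c / (2 * L)
Compute 2 * L = 2 * 1.8 = 3.6
f = 5 * 343 / 3.6
f = 476.39

476.39 Hz


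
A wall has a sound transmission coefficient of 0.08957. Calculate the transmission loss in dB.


Given values:
  tau = 0.08957
Formula: TL = 10 * log10(1 / tau)
Compute 1 / tau = 1 / 0.08957 = 11.1645
Compute log10(11.1645) = 1.047839
TL = 10 * 1.047839 = 10.48

10.48 dB


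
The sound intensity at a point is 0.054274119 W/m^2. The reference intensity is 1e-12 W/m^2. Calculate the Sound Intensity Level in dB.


Given values:
  I = 0.054274119 W/m^2
  I_ref = 1e-12 W/m^2
Formula: SIL = 10 * log10(I / I_ref)
Compute ratio: I / I_ref = 54274119000
Compute log10: log10(54274119000) = 10.734593
Multiply: SIL = 10 * 10.734593 = 107.35

107.35 dB


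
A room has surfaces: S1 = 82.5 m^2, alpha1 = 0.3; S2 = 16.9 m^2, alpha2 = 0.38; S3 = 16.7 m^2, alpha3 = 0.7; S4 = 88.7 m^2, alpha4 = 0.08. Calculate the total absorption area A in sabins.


Given surfaces:
  Surface 1: 82.5 * 0.3 = 24.75
  Surface 2: 16.9 * 0.38 = 6.422
  Surface 3: 16.7 * 0.7 = 11.69
  Surface 4: 88.7 * 0.08 = 7.096
Formula: A = sum(Si * alpha_i)
A = 24.75 + 6.422 + 11.69 + 7.096
A = 49.96

49.96 sabins


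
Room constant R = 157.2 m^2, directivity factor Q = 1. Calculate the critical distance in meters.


Given values:
  R = 157.2 m^2, Q = 1
Formula: d_c = 0.141 * sqrt(Q * R)
Compute Q * R = 1 * 157.2 = 157.2
Compute sqrt(157.2) = 12.5379
d_c = 0.141 * 12.5379 = 1.768

1.768 m


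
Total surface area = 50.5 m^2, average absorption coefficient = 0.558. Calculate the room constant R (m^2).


Given values:
  S = 50.5 m^2, alpha = 0.558
Formula: R = S * alpha / (1 - alpha)
Numerator: 50.5 * 0.558 = 28.179
Denominator: 1 - 0.558 = 0.442
R = 28.179 / 0.442 = 63.75

63.75 m^2


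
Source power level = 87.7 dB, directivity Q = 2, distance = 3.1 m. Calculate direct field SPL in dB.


Given values:
  Lw = 87.7 dB, Q = 2, r = 3.1 m
Formula: SPL = Lw + 10 * log10(Q / (4 * pi * r^2))
Compute 4 * pi * r^2 = 4 * pi * 3.1^2 = 120.7628
Compute Q / denom = 2 / 120.7628 = 0.01656139
Compute 10 * log10(0.01656139) = -17.809
SPL = 87.7 + (-17.809) = 69.89

69.89 dB


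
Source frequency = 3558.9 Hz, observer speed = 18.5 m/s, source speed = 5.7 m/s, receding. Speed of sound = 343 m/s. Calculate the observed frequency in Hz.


Given values:
  f_s = 3558.9 Hz, v_o = 18.5 m/s, v_s = 5.7 m/s
  Direction: receding
Formula: f_o = f_s * (c - v_o) / (c + v_s)
Numerator: c - v_o = 343 - 18.5 = 324.5
Denominator: c + v_s = 343 + 5.7 = 348.7
f_o = 3558.9 * 324.5 / 348.7 = 3311.91

3311.91 Hz


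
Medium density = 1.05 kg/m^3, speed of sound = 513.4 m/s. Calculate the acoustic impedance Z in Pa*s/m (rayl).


Given values:
  rho = 1.05 kg/m^3
  c = 513.4 m/s
Formula: Z = rho * c
Z = 1.05 * 513.4
Z = 539.07

539.07 rayl


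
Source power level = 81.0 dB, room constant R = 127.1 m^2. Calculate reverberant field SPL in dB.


Given values:
  Lw = 81.0 dB, R = 127.1 m^2
Formula: SPL = Lw + 10 * log10(4 / R)
Compute 4 / R = 4 / 127.1 = 0.031471
Compute 10 * log10(0.031471) = -15.0209
SPL = 81.0 + (-15.0209) = 65.98

65.98 dB


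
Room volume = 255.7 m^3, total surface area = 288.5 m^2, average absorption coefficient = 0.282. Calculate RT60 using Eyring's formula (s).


Given values:
  V = 255.7 m^3, S = 288.5 m^2, alpha = 0.282
Formula: RT60 = 0.161 * V / (-S * ln(1 - alpha))
Compute ln(1 - 0.282) = ln(0.718) = -0.331286
Denominator: -288.5 * -0.331286 = 95.576
Numerator: 0.161 * 255.7 = 41.1677
RT60 = 41.1677 / 95.576 = 0.431

0.431 s


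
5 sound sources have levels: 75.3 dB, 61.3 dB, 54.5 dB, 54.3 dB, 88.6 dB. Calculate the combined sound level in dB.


Formula: L_total = 10 * log10( sum(10^(Li/10)) )
  Source 1: 10^(75.3/10) = 33884415.6139
  Source 2: 10^(61.3/10) = 1348962.8826
  Source 3: 10^(54.5/10) = 281838.2931
  Source 4: 10^(54.3/10) = 269153.4804
  Source 5: 10^(88.6/10) = 724435960.075
Sum of linear values = 760220330.345
L_total = 10 * log10(760220330.345) = 88.81

88.81 dB


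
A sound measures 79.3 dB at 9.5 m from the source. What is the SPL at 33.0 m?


Given values:
  SPL1 = 79.3 dB, r1 = 9.5 m, r2 = 33.0 m
Formula: SPL2 = SPL1 - 20 * log10(r2 / r1)
Compute ratio: r2 / r1 = 33.0 / 9.5 = 3.4737
Compute log10: log10(3.4737) = 0.540792
Compute drop: 20 * 0.540792 = 10.8158
SPL2 = 79.3 - 10.8158 = 68.48

68.48 dB


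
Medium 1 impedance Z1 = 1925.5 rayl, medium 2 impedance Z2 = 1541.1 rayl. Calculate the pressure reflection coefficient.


Given values:
  Z1 = 1925.5 rayl, Z2 = 1541.1 rayl
Formula: R = (Z2 - Z1) / (Z2 + Z1)
Numerator: Z2 - Z1 = 1541.1 - 1925.5 = -384.4
Denominator: Z2 + Z1 = 1541.1 + 1925.5 = 3466.6
R = -384.4 / 3466.6 = -0.1109

-0.1109


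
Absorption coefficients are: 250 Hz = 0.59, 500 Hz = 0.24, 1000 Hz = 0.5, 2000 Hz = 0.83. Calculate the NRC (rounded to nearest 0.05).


Given values:
  a_250 = 0.59, a_500 = 0.24
  a_1000 = 0.5, a_2000 = 0.83
Formula: NRC = (a250 + a500 + a1000 + a2000) / 4
Sum = 0.59 + 0.24 + 0.5 + 0.83 = 2.16
NRC = 2.16 / 4 = 0.54
Rounded to nearest 0.05: 0.55

0.55


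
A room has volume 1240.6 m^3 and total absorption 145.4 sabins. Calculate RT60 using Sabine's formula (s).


Given values:
  V = 1240.6 m^3
  A = 145.4 sabins
Formula: RT60 = 0.161 * V / A
Numerator: 0.161 * 1240.6 = 199.7366
RT60 = 199.7366 / 145.4 = 1.374

1.374 s


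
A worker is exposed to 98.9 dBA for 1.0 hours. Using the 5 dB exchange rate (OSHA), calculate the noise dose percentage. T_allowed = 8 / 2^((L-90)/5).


Given values:
  L = 98.9 dBA, T = 1.0 hours
Formula: T_allowed = 8 / 2^((L - 90) / 5)
Compute exponent: (98.9 - 90) / 5 = 1.78
Compute 2^(1.78) = 3.434262
T_allowed = 8 / 3.434262 = 2.329467 hours
Dose = (T / T_allowed) * 100
Dose = (1.0 / 2.329467) * 100 = 42.93

42.93 %


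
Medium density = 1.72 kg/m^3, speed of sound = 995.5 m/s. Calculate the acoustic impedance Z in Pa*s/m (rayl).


Given values:
  rho = 1.72 kg/m^3
  c = 995.5 m/s
Formula: Z = rho * c
Z = 1.72 * 995.5
Z = 1712.26

1712.26 rayl


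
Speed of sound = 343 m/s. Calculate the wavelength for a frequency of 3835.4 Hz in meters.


Given values:
  c = 343 m/s, f = 3835.4 Hz
Formula: lambda = c / f
lambda = 343 / 3835.4
lambda = 0.0894

0.0894 m


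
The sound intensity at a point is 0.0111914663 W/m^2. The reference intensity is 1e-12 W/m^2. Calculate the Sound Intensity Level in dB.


Given values:
  I = 0.0111914663 W/m^2
  I_ref = 1e-12 W/m^2
Formula: SIL = 10 * log10(I / I_ref)
Compute ratio: I / I_ref = 11191466300
Compute log10: log10(11191466300) = 10.048887
Multiply: SIL = 10 * 10.048887 = 100.49

100.49 dB


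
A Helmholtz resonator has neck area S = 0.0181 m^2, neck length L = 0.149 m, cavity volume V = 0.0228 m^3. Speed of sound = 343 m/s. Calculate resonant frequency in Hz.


Given values:
  S = 0.0181 m^2, L = 0.149 m, V = 0.0228 m^3, c = 343 m/s
Formula: f = (c / (2*pi)) * sqrt(S / (V * L))
Compute V * L = 0.0228 * 0.149 = 0.0033972
Compute S / (V * L) = 0.0181 / 0.0033972 = 5.3279
Compute sqrt(5.3279) = 2.308224
Compute c / (2*pi) = 343 / 6.283185 = 54.590148
f = 54.590148 * 2.308224 = 126.01

126.01 Hz


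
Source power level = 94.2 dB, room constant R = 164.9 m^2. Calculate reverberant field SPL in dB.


Given values:
  Lw = 94.2 dB, R = 164.9 m^2
Formula: SPL = Lw + 10 * log10(4 / R)
Compute 4 / R = 4 / 164.9 = 0.024257
Compute 10 * log10(0.024257) = -16.1516
SPL = 94.2 + (-16.1516) = 78.05

78.05 dB


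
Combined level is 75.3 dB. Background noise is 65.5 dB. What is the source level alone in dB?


Given values:
  L_total = 75.3 dB, L_bg = 65.5 dB
Formula: L_source = 10 * log10(10^(L_total/10) - 10^(L_bg/10))
Convert to linear:
  10^(75.3/10) = 33884415.6139
  10^(65.5/10) = 3548133.8923
Difference: 33884415.6139 - 3548133.8923 = 30336281.7216
L_source = 10 * log10(30336281.7216) = 74.82

74.82 dB


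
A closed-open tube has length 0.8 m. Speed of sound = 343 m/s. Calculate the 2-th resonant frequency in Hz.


Given values:
  Tube type: closed-open, L = 0.8 m, c = 343 m/s, n = 2
Formula: f_n = (2n - 1) * c / (4 * L)
Compute 2n - 1 = 2*2 - 1 = 3
Compute 4 * L = 4 * 0.8 = 3.2
f = 3 * 343 / 3.2
f = 321.56

321.56 Hz


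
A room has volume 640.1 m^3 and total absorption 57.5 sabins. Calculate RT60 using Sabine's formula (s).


Given values:
  V = 640.1 m^3
  A = 57.5 sabins
Formula: RT60 = 0.161 * V / A
Numerator: 0.161 * 640.1 = 103.0561
RT60 = 103.0561 / 57.5 = 1.792

1.792 s


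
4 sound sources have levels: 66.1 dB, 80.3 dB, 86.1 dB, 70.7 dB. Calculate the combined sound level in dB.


Formula: L_total = 10 * log10( sum(10^(Li/10)) )
  Source 1: 10^(66.1/10) = 4073802.778
  Source 2: 10^(80.3/10) = 107151930.5238
  Source 3: 10^(86.1/10) = 407380277.8041
  Source 4: 10^(70.7/10) = 11748975.5494
Sum of linear values = 530354986.6553
L_total = 10 * log10(530354986.6553) = 87.25

87.25 dB


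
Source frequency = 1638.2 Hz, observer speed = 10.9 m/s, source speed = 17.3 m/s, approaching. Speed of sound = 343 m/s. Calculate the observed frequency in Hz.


Given values:
  f_s = 1638.2 Hz, v_o = 10.9 m/s, v_s = 17.3 m/s
  Direction: approaching
Formula: f_o = f_s * (c + v_o) / (c - v_s)
Numerator: c + v_o = 343 + 10.9 = 353.9
Denominator: c - v_s = 343 - 17.3 = 325.7
f_o = 1638.2 * 353.9 / 325.7 = 1780.04

1780.04 Hz


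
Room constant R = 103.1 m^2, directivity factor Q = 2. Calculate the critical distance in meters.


Given values:
  R = 103.1 m^2, Q = 2
Formula: d_c = 0.141 * sqrt(Q * R)
Compute Q * R = 2 * 103.1 = 206.2
Compute sqrt(206.2) = 14.3597
d_c = 0.141 * 14.3597 = 2.025

2.025 m


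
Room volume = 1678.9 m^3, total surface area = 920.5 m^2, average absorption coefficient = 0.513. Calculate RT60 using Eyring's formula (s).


Given values:
  V = 1678.9 m^3, S = 920.5 m^2, alpha = 0.513
Formula: RT60 = 0.161 * V / (-S * ln(1 - alpha))
Compute ln(1 - 0.513) = ln(0.487) = -0.719491
Denominator: -920.5 * -0.719491 = 662.2915
Numerator: 0.161 * 1678.9 = 270.3029
RT60 = 270.3029 / 662.2915 = 0.408

0.408 s


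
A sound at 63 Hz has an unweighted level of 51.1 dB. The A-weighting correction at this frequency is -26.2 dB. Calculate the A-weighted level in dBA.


Given values:
  SPL = 51.1 dB
  A-weighting at 63 Hz = -26.2 dB
Formula: L_A = SPL + A_weight
L_A = 51.1 + (-26.2)
L_A = 24.9

24.9 dBA


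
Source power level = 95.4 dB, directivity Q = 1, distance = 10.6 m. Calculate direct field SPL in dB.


Given values:
  Lw = 95.4 dB, Q = 1, r = 10.6 m
Formula: SPL = Lw + 10 * log10(Q / (4 * pi * r^2))
Compute 4 * pi * r^2 = 4 * pi * 10.6^2 = 1411.9574
Compute Q / denom = 1 / 1411.9574 = 0.00070824
Compute 10 * log10(0.00070824) = -31.4982
SPL = 95.4 + (-31.4982) = 63.9

63.9 dB


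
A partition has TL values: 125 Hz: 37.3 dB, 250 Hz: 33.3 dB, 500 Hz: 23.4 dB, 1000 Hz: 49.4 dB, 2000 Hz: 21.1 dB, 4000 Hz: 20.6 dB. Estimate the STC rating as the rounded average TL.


Given TL values at each frequency:
  125 Hz: 37.3 dB
  250 Hz: 33.3 dB
  500 Hz: 23.4 dB
  1000 Hz: 49.4 dB
  2000 Hz: 21.1 dB
  4000 Hz: 20.6 dB
Formula: STC ~ round(average of TL values)
Sum = 37.3 + 33.3 + 23.4 + 49.4 + 21.1 + 20.6 = 185.1
Average = 185.1 / 6 = 30.85
Rounded: 31

31


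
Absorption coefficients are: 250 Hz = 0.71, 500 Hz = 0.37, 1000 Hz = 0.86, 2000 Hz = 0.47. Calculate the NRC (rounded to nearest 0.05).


Given values:
  a_250 = 0.71, a_500 = 0.37
  a_1000 = 0.86, a_2000 = 0.47
Formula: NRC = (a250 + a500 + a1000 + a2000) / 4
Sum = 0.71 + 0.37 + 0.86 + 0.47 = 2.41
NRC = 2.41 / 4 = 0.6025
Rounded to nearest 0.05: 0.6

0.6


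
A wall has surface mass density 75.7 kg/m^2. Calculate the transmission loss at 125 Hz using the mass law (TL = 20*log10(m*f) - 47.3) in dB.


Given values:
  m = 75.7 kg/m^2, f = 125 Hz
Formula: TL = 20 * log10(m * f) - 47.3
Compute m * f = 75.7 * 125 = 9462.5
Compute log10(9462.5) = 3.976006
Compute 20 * 3.976006 = 79.5201
TL = 79.5201 - 47.3 = 32.22

32.22 dB


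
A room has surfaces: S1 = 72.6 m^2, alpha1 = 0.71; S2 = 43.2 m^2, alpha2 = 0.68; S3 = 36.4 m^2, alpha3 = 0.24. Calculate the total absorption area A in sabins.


Given surfaces:
  Surface 1: 72.6 * 0.71 = 51.546
  Surface 2: 43.2 * 0.68 = 29.376
  Surface 3: 36.4 * 0.24 = 8.736
Formula: A = sum(Si * alpha_i)
A = 51.546 + 29.376 + 8.736
A = 89.66

89.66 sabins


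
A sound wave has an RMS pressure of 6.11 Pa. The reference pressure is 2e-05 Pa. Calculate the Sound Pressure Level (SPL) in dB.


Given values:
  p = 6.11 Pa
  p_ref = 2e-05 Pa
Formula: SPL = 20 * log10(p / p_ref)
Compute ratio: p / p_ref = 6.11 / 2e-05 = 305500
Compute log10: log10(305500) = 5.485011
Multiply: SPL = 20 * 5.485011 = 109.7

109.7 dB


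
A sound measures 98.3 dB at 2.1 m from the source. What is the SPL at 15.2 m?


Given values:
  SPL1 = 98.3 dB, r1 = 2.1 m, r2 = 15.2 m
Formula: SPL2 = SPL1 - 20 * log10(r2 / r1)
Compute ratio: r2 / r1 = 15.2 / 2.1 = 7.2381
Compute log10: log10(7.2381) = 0.859625
Compute drop: 20 * 0.859625 = 17.1925
SPL2 = 98.3 - 17.1925 = 81.11

81.11 dB


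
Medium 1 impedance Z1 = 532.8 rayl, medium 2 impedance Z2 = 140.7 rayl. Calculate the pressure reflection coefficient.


Given values:
  Z1 = 532.8 rayl, Z2 = 140.7 rayl
Formula: R = (Z2 - Z1) / (Z2 + Z1)
Numerator: Z2 - Z1 = 140.7 - 532.8 = -392.1
Denominator: Z2 + Z1 = 140.7 + 532.8 = 673.5
R = -392.1 / 673.5 = -0.5822

-0.5822


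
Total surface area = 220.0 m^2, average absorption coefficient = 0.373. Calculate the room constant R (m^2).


Given values:
  S = 220.0 m^2, alpha = 0.373
Formula: R = S * alpha / (1 - alpha)
Numerator: 220.0 * 0.373 = 82.06
Denominator: 1 - 0.373 = 0.627
R = 82.06 / 0.627 = 130.88

130.88 m^2


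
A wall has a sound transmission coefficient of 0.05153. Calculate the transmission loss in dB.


Given values:
  tau = 0.05153
Formula: TL = 10 * log10(1 / tau)
Compute 1 / tau = 1 / 0.05153 = 19.4062
Compute log10(19.4062) = 1.287941
TL = 10 * 1.287941 = 12.88

12.88 dB


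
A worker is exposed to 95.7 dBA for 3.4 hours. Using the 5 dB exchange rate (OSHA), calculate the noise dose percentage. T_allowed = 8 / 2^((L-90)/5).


Given values:
  L = 95.7 dBA, T = 3.4 hours
Formula: T_allowed = 8 / 2^((L - 90) / 5)
Compute exponent: (95.7 - 90) / 5 = 1.14
Compute 2^(1.14) = 2.20381
T_allowed = 8 / 2.20381 = 3.630077 hours
Dose = (T / T_allowed) * 100
Dose = (3.4 / 3.630077) * 100 = 93.66

93.66 %


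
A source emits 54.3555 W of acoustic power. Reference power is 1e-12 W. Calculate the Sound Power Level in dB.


Given values:
  W = 54.3555 W
  W_ref = 1e-12 W
Formula: SWL = 10 * log10(W / W_ref)
Compute ratio: W / W_ref = 54355500000000
Compute log10: log10(54355500000000) = 13.735243
Multiply: SWL = 10 * 13.735243 = 137.35

137.35 dB


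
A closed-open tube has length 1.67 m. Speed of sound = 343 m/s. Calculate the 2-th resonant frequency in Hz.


Given values:
  Tube type: closed-open, L = 1.67 m, c = 343 m/s, n = 2
Formula: f_n = (2n - 1) * c / (4 * L)
Compute 2n - 1 = 2*2 - 1 = 3
Compute 4 * L = 4 * 1.67 = 6.68
f = 3 * 343 / 6.68
f = 154.04

154.04 Hz


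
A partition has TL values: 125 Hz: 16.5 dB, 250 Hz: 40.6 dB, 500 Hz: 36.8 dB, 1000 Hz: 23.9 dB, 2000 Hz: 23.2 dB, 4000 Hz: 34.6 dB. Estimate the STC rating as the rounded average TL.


Given TL values at each frequency:
  125 Hz: 16.5 dB
  250 Hz: 40.6 dB
  500 Hz: 36.8 dB
  1000 Hz: 23.9 dB
  2000 Hz: 23.2 dB
  4000 Hz: 34.6 dB
Formula: STC ~ round(average of TL values)
Sum = 16.5 + 40.6 + 36.8 + 23.9 + 23.2 + 34.6 = 175.6
Average = 175.6 / 6 = 29.27
Rounded: 29

29


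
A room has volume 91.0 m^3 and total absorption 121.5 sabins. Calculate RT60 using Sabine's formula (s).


Given values:
  V = 91.0 m^3
  A = 121.5 sabins
Formula: RT60 = 0.161 * V / A
Numerator: 0.161 * 91.0 = 14.651
RT60 = 14.651 / 121.5 = 0.121

0.121 s


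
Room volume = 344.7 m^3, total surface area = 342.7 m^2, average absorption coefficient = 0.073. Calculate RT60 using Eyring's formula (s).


Given values:
  V = 344.7 m^3, S = 342.7 m^2, alpha = 0.073
Formula: RT60 = 0.161 * V / (-S * ln(1 - alpha))
Compute ln(1 - 0.073) = ln(0.927) = -0.075802
Denominator: -342.7 * -0.075802 = 25.9773
Numerator: 0.161 * 344.7 = 55.4967
RT60 = 55.4967 / 25.9773 = 2.136

2.136 s


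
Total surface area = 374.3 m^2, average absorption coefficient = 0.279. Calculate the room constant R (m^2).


Given values:
  S = 374.3 m^2, alpha = 0.279
Formula: R = S * alpha / (1 - alpha)
Numerator: 374.3 * 0.279 = 104.4297
Denominator: 1 - 0.279 = 0.721
R = 104.4297 / 0.721 = 144.84

144.84 m^2


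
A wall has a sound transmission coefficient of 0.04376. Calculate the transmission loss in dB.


Given values:
  tau = 0.04376
Formula: TL = 10 * log10(1 / tau)
Compute 1 / tau = 1 / 0.04376 = 22.8519
Compute log10(22.8519) = 1.358922
TL = 10 * 1.358922 = 13.59

13.59 dB
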